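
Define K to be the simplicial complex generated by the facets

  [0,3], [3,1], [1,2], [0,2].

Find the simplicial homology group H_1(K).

H_1 = Z.

Take the total order 0 < 1 < 2 < 3 on the vertex set. Then K (dimension 1) consists of the simplices:

  0-simplices (4): [0], [1], [2], [3]
  1-simplices (4): [0,2], [0,3], [1,2], [1,3]

so the chain groups are C_0 ≅ Z^4, C_1 ≅ Z^4.

Boundary ∂_1: C_1 → C_0 sends each edge [p,q] (with p < q) to q − p. For instance
  ∂[0,2] = [2] − [0].
The 4×4 boundary matrix has rank 3 and Smith normal form diag(1,1,1).

From H_k ≅ ker(∂_k) / im(∂_{k+1}) we obtain:

  H_1: rank ker ∂_1 − rank ∂_2 = (4 − 3) − 0 = 1, and there is no ∂_2, so H_1 ≅ Z.

(K is a triangulation of the circle S^1.)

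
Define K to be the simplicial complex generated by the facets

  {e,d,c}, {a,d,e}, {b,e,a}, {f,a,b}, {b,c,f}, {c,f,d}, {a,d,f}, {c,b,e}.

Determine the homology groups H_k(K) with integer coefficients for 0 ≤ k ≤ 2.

H_0 = Z,  H_1 = 0,  H_2 = Z.

We work with the vertex ordering a < b < c < d < e < f. The simplices of K, each written with vertices in increasing order, are:

  0-simplices (6): a, b, c, d, e, f
  1-simplices (12): ab, ad, ae, af, bc, be, bf, cd, ce, cf, de, df
  2-simplices (8): abe, abf, ade, adf, bce, bcf, cde, cdf

giving chain groups C_0 ≅ Z^6, C_1 ≅ Z^12, C_2 ≅ Z^8.

The boundary map ∂_1: C_1 → C_0 is given by ∂[p,q] = [q] − [p].
The resulting 6×12 matrix has rank 5, and its Smith normal form has invariant factors (1,1,1,1,1).

The boundary map ∂_2: C_2 → C_1 sends each 2-simplex [p,q,r] to [q,r] − [p,r] + [p,q]. For instance
  ∂abe = be − ae + ab,
  ∂bcf = cf − bf + bc.
As a 12×8 matrix over Z this has rank 7, with invariant factors (1,1,1,1,1,1,1).

Reading off H_k = ker ∂_k / im ∂_{k+1}:

  H_0: rank C_0 − rank ∂_1 = 6 − 5 = 1, and the invariant factors of ∂_1 are all 1, so H_0 = Z.
  H_1: rank ker ∂_1 − rank ∂_2 = (12 − 5) − 7 = 0, and the invariant factors of ∂_2 are all 1, so H_1 = 0.
  H_2: rank ker ∂_2 − rank ∂_3 = (8 − 7) − 0 = 1, and there is no ∂_3, so H_2 = Z.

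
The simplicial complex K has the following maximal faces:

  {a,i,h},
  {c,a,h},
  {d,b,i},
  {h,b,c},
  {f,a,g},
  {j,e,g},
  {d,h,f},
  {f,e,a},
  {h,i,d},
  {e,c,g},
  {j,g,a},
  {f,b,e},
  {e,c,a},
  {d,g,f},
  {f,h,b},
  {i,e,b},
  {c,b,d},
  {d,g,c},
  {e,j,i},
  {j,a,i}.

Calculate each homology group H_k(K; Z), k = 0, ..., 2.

Fix the vertex order a < b < c < d < e < f < g < h < i < j and write every simplex with vertices in increasing order. Then dim K = 2 and the simplices of K are:

  0-simplices (10): a, b, c, d, e, f, g, h, i, j
  1-simplices (30): ac, ae, af, ag, ah, ai, aj, bc, bd, be, bf, bh, bi, cd, ce, cg, ch, df, dg, dh, di, ef, eg, ei, ej, fg, fh, gj, hi, ij
  2-simplices (20): ace, ach, aef, afg, agj, ahi, aij, bcd, bch, bdi, bef, bei, bfh, cdg, ceg, dfg, dfh, dhi, egj, eij

so the chain groups are C_0 ≅ Z^10, C_1 ≅ Z^30, C_2 ≅ Z^20.

Boundary ∂_1: C_1 → C_0 sends each edge [p,q] (with p < q) to q − p.
As a 10×30 matrix over Z this has rank 9, with invariant factors (1,1,1,1,1,1,1,1,1).

∂_2: C_2 → C_1 sends each 2-simplex [p,q,r] to [q,r] − [p,r] + [p,q]. For instance
  ∂bch = ch − bh + bc,
  ∂dfg = fg − dg + df.
The resulting 30×20 matrix has rank 20, and its Smith normal form has invariant factors (1,1,1,1,1,1,1,1,1,1,1,1,1,1,1,1,1,1,1,2).

Computing H_k = (kernel of ∂_k) / (image of ∂_{k+1}):

  H_0: rank C_0 − rank ∂_1 = 10 − 9 = 1, and the invariant factors of ∂_1 are all 1, so H_0 = Z.
  H_1: rank ker ∂_1 − rank ∂_2 = (30 − 9) − 20 = 1, and ∂_2 has invariant factor 2 > 1, so H_1 = Z ⊕ Z/2Z.
  H_2: rank ker ∂_2 − rank ∂_3 = (20 − 20) − 0 = 0, and there is no ∂_3, so H_2 = 0.

H_0 ≅ Z,  H_1 ≅ Z ⊕ Z/2Z,  H_2 = 0.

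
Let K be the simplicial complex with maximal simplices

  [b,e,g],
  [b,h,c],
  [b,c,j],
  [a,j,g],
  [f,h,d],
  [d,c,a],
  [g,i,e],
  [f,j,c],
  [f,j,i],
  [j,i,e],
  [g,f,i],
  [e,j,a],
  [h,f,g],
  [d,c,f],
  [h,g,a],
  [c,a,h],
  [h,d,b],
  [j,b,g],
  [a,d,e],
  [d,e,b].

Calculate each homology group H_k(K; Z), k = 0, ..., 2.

H_0 = Z,  H_1 = Z × Z/2,  H_2 = 0.

Order the vertices as a < b < c < d < e < f < g < h < i < j. Listing each simplex with vertices in this order, K has dimension 2 with simplices:

  0-simplices (10): a, b, c, d, e, f, g, h, i, j
  1-simplices (30): ac, ad, ae, ag, ah, aj, bc, bd, be, bg, bh, bj, cd, cf, ch, cj, de, df, dh, eg, ei, ej, fg, fh, fi, fj, gh, gi, gj, ij
  2-simplices (20): acd, ach, ade, aej, agh, agj, bch, bcj, bde, bdh, beg, bgj, cdf, cfj, dfh, egi, eij, fgh, fgi, fij

so the chain groups are C_0 ≅ Z^10, C_1 ≅ Z^30, C_2 ≅ Z^20.

Boundary ∂_1: C_1 → C_0 sends each edge [p,q] (with p < q) to q − p. For instance
  ∂ag = g − a.
The 10×30 boundary matrix has rank 9 and Smith normal form diag(1,1,1,1,1,1,1,1,1).

Boundary ∂_2: C_2 → C_1 maps a triangle to the signed sum of its edges. For instance
  ∂fij = ij − fj + fi,
  ∂acd = cd − ad + ac.
The 30×20 boundary matrix has rank 20 and Smith normal form diag(1,1,1,1,1,1,1,1,1,1,1,1,1,1,1,1,1,1,1,2).

From H_k ≅ ker(∂_k) / im(∂_{k+1}) we obtain:

  H_0: rank C_0 − rank ∂_1 = 10 − 9 = 1, and the invariant factors of ∂_1 are all 1, so H_0 = Z.
  H_1: rank ker ∂_1 − rank ∂_2 = (30 − 9) − 20 = 1, and ∂_2 has invariant factor 2 > 1, so H_1 = Z × Z/2.
  H_2: rank ker ∂_2 − rank ∂_3 = (20 − 20) − 0 = 0, and there is no ∂_3, so H_2 = 0.

(K is a triangulation of the Klein bottle.)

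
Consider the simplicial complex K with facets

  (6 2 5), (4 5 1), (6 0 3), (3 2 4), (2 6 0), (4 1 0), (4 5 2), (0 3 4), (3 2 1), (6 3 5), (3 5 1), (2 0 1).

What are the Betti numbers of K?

Order the vertices as 0 < 1 < 2 < 3 < 4 < 5 < 6. Listing each simplex with vertices in this order, K has dimension 2 with simplices:

  0-simplices (7): [0], [1], [2], [3], [4], [5], [6]
  1-simplices (18): [0,1], [0,2], [0,3], [0,4], [0,6], [1,2], [1,3], [1,4], [1,5], [2,3], [2,4], [2,5], [2,6], [3,4], [3,5], [3,6], [4,5], [5,6]
  2-simplices (12): [0,1,2], [0,1,4], [0,2,6], [0,3,4], [0,3,6], [1,2,3], [1,3,5], [1,4,5], [2,3,4], [2,4,5], [2,5,6], [3,5,6]

Hence C_0 ≅ Z^7, C_1 ≅ Z^18, C_2 ≅ Z^12.

Boundary ∂_1: C_1 → C_0 maps an edge to its endpoints' difference, ∂[p,q] = q − p. For instance
  ∂[1,2] = [2] − [1].
As a 7×18 matrix over Z this has rank 6, with invariant factors (1,1,1,1,1,1).

Boundary ∂_2: C_2 → C_1 maps a triangle to the signed sum of its edges. For instance
  ∂[0,2,6] = [2,6] − [0,6] + [0,2],
  ∂[1,2,3] = [2,3] − [1,3] + [1,2].
As a 18×12 matrix over Z this has rank 12, with invariant factors (1,1,1,1,1,1,1,1,1,1,1,2).

Reading off H_k = ker ∂_k / im ∂_{k+1}:

  H_0: rank C_0 − rank ∂_1 = 7 − 6 = 1, and the invariant factors of ∂_1 are all 1, so H_0 ≅ Z.
  H_1: rank ker ∂_1 − rank ∂_2 = (18 − 6) − 12 = 0, and ∂_2 has invariant factor 2 > 1, so H_1 ≅ Z/2Z.
  H_2: rank ker ∂_2 − rank ∂_3 = (12 − 12) − 0 = 0, and there is no ∂_3, so H_2 ≅ 0.

As a check, the Euler characteristic is 7 − 18 + 12 = 1, which agrees with 1 − 0 + 0 = 1.
(K is a triangulation of the real projective plane RP^2.)

Hence the Betti numbers are b_0 = 1, b_1 = 0, b_2 = 0.

b_0 = 1, b_1 = 0, b_2 = 0.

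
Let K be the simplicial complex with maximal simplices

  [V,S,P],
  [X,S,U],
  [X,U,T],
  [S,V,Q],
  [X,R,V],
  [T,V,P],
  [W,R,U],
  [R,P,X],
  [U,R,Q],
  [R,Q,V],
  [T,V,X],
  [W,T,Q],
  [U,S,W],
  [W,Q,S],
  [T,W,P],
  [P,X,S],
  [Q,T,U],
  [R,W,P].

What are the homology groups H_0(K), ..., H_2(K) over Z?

H_0 ≅ Z,  H_1 ≅ Z ⊕ Z/2Z,  H_2 = 0.

K has 9 vertices, 27 edges, 18 triangles.
rank ∂_0 = 0, rank ∂_1 = 8 ⇒ b_0 = 9 − 0 − 8 = 1; all invariant factors of ∂_1 are 1 so no torsion. So H_0 = Z.
rank ∂_1 = 8, rank ∂_2 = 18 ⇒ b_1 = 27 − 8 − 18 = 1; ∂_2 has invariant factor(s) [2] giving torsion. So H_1 = Z ⊕ Z/2Z.
rank ∂_2 = 18, rank ∂_3 = 0 ⇒ b_2 = 18 − 18 − 0 = 0. So H_2 = 0.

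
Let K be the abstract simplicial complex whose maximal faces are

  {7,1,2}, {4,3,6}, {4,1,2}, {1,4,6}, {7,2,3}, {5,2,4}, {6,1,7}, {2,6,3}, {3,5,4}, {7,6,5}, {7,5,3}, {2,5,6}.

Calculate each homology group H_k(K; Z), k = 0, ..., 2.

Fix the vertex order 1 < 2 < 3 < 4 < 5 < 6 < 7 and write every simplex with vertices in increasing order. Then dim K = 2 and the simplices of K are:

  0-simplices (7): [1], [2], [3], [4], [5], [6], [7]
  1-simplices (18): [1,2], [1,4], [1,6], [1,7], [2,3], [2,4], [2,5], [2,6], [2,7], [3,4], [3,5], [3,6], [3,7], [4,5], [4,6], [5,6], [5,7], [6,7]
  2-simplices (12): [1,2,4], [1,2,7], [1,4,6], [1,6,7], [2,3,6], [2,3,7], [2,4,5], [2,5,6], [3,4,5], [3,4,6], [3,5,7], [5,6,7]

Hence C_0 ≅ Z^7, C_1 ≅ Z^18, C_2 ≅ Z^12.

∂_1: C_1 → C_0 is given by ∂[p,q] = [q] − [p].
The resulting 7×18 matrix has rank 6, and its Smith normal form has invariant factors (1,1,1,1,1,1).

∂_2: C_2 → C_1 acts by ∂[p,q,r] = [q,r] − [p,r] + [p,q]. For instance
  ∂[2,5,6] = [5,6] − [2,6] + [2,5],
  ∂[1,6,7] = [6,7] − [1,7] + [1,6].
The resulting 18×12 matrix has rank 12, and its Smith normal form has invariant factors (1,1,1,1,1,1,1,1,1,1,1,2).

From H_k ≅ ker(∂_k) / im(∂_{k+1}) we obtain:

  H_0: rank C_0 − rank ∂_1 = 7 − 6 = 1, and the invariant factors of ∂_1 are all 1, so H_0 ≅ Z.
  H_1: rank ker ∂_1 − rank ∂_2 = (18 − 6) − 12 = 0, and ∂_2 has invariant factor 2 > 1, so H_1 ≅ Z/2.
  H_2: rank ker ∂_2 − rank ∂_3 = (12 − 12) − 0 = 0, and there is no ∂_3, so H_2 ≅ 0.

H_0 ≅ Z,  H_1 ≅ Z/2,  H_2 = 0.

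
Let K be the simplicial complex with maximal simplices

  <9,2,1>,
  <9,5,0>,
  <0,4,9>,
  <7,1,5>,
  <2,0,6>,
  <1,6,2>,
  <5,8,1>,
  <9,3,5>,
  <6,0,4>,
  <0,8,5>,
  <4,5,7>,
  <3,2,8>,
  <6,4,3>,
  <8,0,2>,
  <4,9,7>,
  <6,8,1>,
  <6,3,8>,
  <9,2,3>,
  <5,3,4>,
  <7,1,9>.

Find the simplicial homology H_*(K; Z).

K has 10 vertices, 30 edges, 20 triangles.
rank ∂_0 = 0, rank ∂_1 = 9 ⇒ b_0 = 10 − 0 − 9 = 1; all invariant factors of ∂_1 are 1 so no torsion. So H_0 ≅ Z.
rank ∂_1 = 9, rank ∂_2 = 20 ⇒ b_1 = 30 − 9 − 20 = 1; ∂_2 has invariant factor(s) [2] giving torsion. So H_1 ≅ Z ⊕ Z/2Z.
rank ∂_2 = 20, rank ∂_3 = 0 ⇒ b_2 = 20 − 20 − 0 = 0. So H_2 ≅ 0.

H_0 ≅ Z,  H_1 ≅ Z ⊕ Z/2Z,  H_2 = 0.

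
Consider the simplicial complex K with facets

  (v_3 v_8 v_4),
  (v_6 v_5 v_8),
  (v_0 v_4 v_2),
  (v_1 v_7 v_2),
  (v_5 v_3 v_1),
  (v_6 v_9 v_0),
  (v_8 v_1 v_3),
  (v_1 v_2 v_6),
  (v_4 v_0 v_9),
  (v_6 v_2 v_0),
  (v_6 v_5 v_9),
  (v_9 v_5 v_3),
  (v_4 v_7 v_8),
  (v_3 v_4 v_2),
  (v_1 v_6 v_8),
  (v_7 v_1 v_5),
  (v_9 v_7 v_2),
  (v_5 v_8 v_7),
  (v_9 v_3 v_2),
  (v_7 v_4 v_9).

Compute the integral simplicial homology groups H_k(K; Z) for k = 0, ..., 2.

H_0 = Z,  H_1 = Z × Z/2,  H_2 = 0.

K has 10 vertices, 30 edges, 20 triangles.
rank ∂_0 = 0, rank ∂_1 = 9 ⇒ b_0 = 10 − 0 − 9 = 1; all invariant factors of ∂_1 are 1 so no torsion. So H_0 ≅ Z.
rank ∂_1 = 9, rank ∂_2 = 20 ⇒ b_1 = 30 − 9 − 20 = 1; ∂_2 has invariant factor(s) [2] giving torsion. So H_1 ≅ Z × Z/2.
rank ∂_2 = 20, rank ∂_3 = 0 ⇒ b_2 = 20 − 20 − 0 = 0. So H_2 ≅ 0.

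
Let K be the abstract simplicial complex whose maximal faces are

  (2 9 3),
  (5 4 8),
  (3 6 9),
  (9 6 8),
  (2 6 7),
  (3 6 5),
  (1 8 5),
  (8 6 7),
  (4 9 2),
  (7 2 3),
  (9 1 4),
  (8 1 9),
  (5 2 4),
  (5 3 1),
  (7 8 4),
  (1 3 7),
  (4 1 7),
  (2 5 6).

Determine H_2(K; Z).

H_2 = 0.

K has 9 vertices, 27 edges, 18 triangles.
rank ∂_2 = 18, rank ∂_3 = 0 ⇒ b_2 = 18 − 18 − 0 = 0. So H_2 ≅ 0.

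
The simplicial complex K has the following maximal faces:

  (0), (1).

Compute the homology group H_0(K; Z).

Take the total order 0 < 1 on the vertex set. Then K (dimension 0) consists of the simplices:

  0-simplices (2): [0], [1]

giving chain groups C_0 ≅ Z^2.

From H_k ≅ ker(∂_k) / im(∂_{k+1}) we obtain:

  H_0: rank C_0 − rank ∂_1 = 2 − 0 = 2, and there is no ∂_1, so H_0 = Z^2.

H_0 = Z^2.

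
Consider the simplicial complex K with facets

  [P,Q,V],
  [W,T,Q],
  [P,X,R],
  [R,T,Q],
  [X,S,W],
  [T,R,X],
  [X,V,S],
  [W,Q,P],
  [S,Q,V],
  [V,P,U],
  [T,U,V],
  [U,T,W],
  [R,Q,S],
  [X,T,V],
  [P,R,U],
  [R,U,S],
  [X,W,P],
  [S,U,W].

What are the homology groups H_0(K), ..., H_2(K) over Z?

H_0 = Z,  H_1 = Z^2,  H_2 = Z.

We work with the vertex ordering P < Q < R < S < T < U < V < W < X. The simplices of K, each written with vertices in increasing order, are:

  0-simplices (9): P, Q, R, S, T, U, V, W, X
  1-simplices (27): PQ, PR, PU, PV, PW, PX, QR, QS, QT, QV, QW, RS, RT, RU, RX, SU, SV, SW, SX, TU, TV, TW, TX, UV, UW, VX, WX
  2-simplices (18): PQV, PQW, PRU, PRX, PUV, PWX, QRS, QRT, QSV, QTW, RSU, RTX, SUW, SVX, SWX, TUV, TUW, TVX

so the chain groups are C_0 ≅ Z^9, C_1 ≅ Z^27, C_2 ≅ Z^18.

Boundary ∂_1: C_1 → C_0 sends each edge [p,q] (with p < q) to q − p.
As a 9×27 matrix over Z this has rank 8, with invariant factors (1,1,1,1,1,1,1,1).

∂_2: C_2 → C_1 maps a triangle to the signed sum of its edges. For instance
  ∂PQW = QW − PW + PQ,
  ∂QRT = RT − QT + QR.
This gives a 27×18 integer matrix of rank 17; reducing to Smith normal form yields diagonal entries (1,1,1,1,1,1,1,1,1,1,1,1,1,1,1,1,1).

Now H_k = ker ∂_k / im ∂_{k+1}, so:

  H_0: rank C_0 − rank ∂_1 = 9 − 8 = 1, and the invariant factors of ∂_1 are all 1, so H_0 ≅ Z.
  H_1: rank ker ∂_1 − rank ∂_2 = (27 − 8) − 17 = 2, and the invariant factors of ∂_2 are all 1, so H_1 ≅ Z^2.
  H_2: rank ker ∂_2 − rank ∂_3 = (18 − 17) − 0 = 1, and there is no ∂_3, so H_2 ≅ Z.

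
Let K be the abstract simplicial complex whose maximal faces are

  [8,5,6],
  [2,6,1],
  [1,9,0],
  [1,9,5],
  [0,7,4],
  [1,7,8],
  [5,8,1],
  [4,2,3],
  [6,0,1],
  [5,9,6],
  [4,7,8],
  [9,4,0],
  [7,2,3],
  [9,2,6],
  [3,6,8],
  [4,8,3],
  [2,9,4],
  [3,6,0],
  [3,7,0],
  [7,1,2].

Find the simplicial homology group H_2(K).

We work with the vertex ordering 0 < 1 < 2 < 3 < 4 < 5 < 6 < 7 < 8 < 9. The simplices of K, each written with vertices in increasing order, are:

  0-simplices (10): [0], [1], [2], [3], [4], [5], [6], [7], [8], [9]
  1-simplices (30): (30 of them)
  2-simplices (20): (20 of them)

so the chain groups are C_0 ≅ Z^10, C_1 ≅ Z^30, C_2 ≅ Z^20.

The boundary map ∂_1: C_1 → C_0 sends each edge [p,q] (with p < q) to q − p. For instance
  ∂[1,7] = [7] − [1].
This gives a 10×30 integer matrix of rank 9; reducing to Smith normal form yields diagonal entries (1,1,1,1,1,1,1,1,1).

Boundary ∂_2: C_2 → C_1 acts by ∂[p,q,r] = [q,r] − [p,r] + [p,q]. For instance
  ∂[1,2,7] = [2,7] − [1,7] + [1,2],
  ∂[4,7,8] = [7,8] − [4,8] + [4,7].
As a 30×20 matrix over Z this has rank 20, with invariant factors (1,1,1,1,1,1,1,1,1,1,1,1,1,1,1,1,1,1,1,2).

From H_k ≅ ker(∂_k) / im(∂_{k+1}) we obtain:

  H_2: rank ker ∂_2 − rank ∂_3 = (20 − 20) − 0 = 0, and there is no ∂_3, so H_2 = 0.

H_2 = 0.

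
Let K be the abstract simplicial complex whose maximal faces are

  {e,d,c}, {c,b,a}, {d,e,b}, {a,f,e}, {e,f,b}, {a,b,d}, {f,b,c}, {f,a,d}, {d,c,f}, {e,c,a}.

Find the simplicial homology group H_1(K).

We work with the vertex ordering a < b < c < d < e < f. The simplices of K, each written with vertices in increasing order, are:

  0-simplices (6): a, b, c, d, e, f
  1-simplices (15): ab, ac, ad, ae, af, bc, bd, be, bf, cd, ce, cf, de, df, ef
  2-simplices (10): abc, abd, ace, adf, aef, bcf, bde, bef, cde, cdf

so the chain groups are C_0 ≅ Z^6, C_1 ≅ Z^15, C_2 ≅ Z^10.

∂_1: C_1 → C_0 maps an edge to its endpoints' difference, ∂[p,q] = q − p.
This gives a 6×15 integer matrix of rank 5; reducing to Smith normal form yields diagonal entries (1,1,1,1,1).

The boundary map ∂_2: C_2 → C_1 sends each 2-simplex [p,q,r] to [q,r] − [p,r] + [p,q]. For instance
  ∂bcf = cf − bf + bc,
  ∂adf = df − af + ad.
As a 15×10 matrix over Z this has rank 10, with invariant factors (1,1,1,1,1,1,1,1,1,2).

From H_k ≅ ker(∂_k) / im(∂_{k+1}) we obtain:

  H_1: rank ker ∂_1 − rank ∂_2 = (15 − 5) − 10 = 0, and ∂_2 has invariant factor 2 > 1, so H_1 = Z/2.

(K is a triangulation of the real projective plane RP^2.)

H_1 ≅ Z/2.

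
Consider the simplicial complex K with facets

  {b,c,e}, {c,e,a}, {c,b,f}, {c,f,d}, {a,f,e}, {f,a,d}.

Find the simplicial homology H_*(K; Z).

Take the total order a < b < c < d < e < f on the vertex set. Then K (dimension 2) consists of the simplices:

  0-simplices (6): a, b, c, d, e, f
  1-simplices (12): ac, ad, ae, af, bc, be, bf, cd, ce, cf, df, ef
  2-simplices (6): ace, adf, aef, bce, bcf, cdf

giving chain groups C_0 ≅ Z^6, C_1 ≅ Z^12, C_2 ≅ Z^6.

∂_1: C_1 → C_0 maps an edge to its endpoints' difference, ∂[p,q] = q − p. For instance
  ∂ce = e − c.
This gives a 6×12 integer matrix of rank 5; reducing to Smith normal form yields diagonal entries (1,1,1,1,1).

Boundary ∂_2: C_2 → C_1 sends each 2-simplex [p,q,r] to [q,r] − [p,r] + [p,q]. For instance
  ∂aef = ef − af + ae,
  ∂adf = df − af + ad.
As a 12×6 matrix over Z this has rank 6, with invariant factors (1,1,1,1,1,1).

Now H_k = ker ∂_k / im ∂_{k+1}, so:

  H_0: rank C_0 − rank ∂_1 = 6 − 5 = 1, and the invariant factors of ∂_1 are all 1, so H_0 ≅ Z.
  H_1: rank ker ∂_1 − rank ∂_2 = (12 − 5) − 6 = 1, and the invariant factors of ∂_2 are all 1, so H_1 ≅ Z.
  H_2: rank ker ∂_2 − rank ∂_3 = (6 − 6) − 0 = 0, and there is no ∂_3, so H_2 ≅ 0.

H_0 = Z,  H_1 = Z,  H_2 = 0.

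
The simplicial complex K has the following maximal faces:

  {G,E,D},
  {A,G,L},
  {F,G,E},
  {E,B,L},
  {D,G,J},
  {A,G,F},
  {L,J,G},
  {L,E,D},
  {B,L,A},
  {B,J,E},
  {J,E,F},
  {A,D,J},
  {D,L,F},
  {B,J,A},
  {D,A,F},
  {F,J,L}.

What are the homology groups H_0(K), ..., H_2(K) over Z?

H_0 = Z,  H_1 = Z^2,  H_2 = Z.

Fix the vertex order A < B < D < E < F < G < J < L and write every simplex with vertices in increasing order. Then dim K = 2 and the simplices of K are:

  0-simplices (8): A, B, D, E, F, G, J, L
  1-simplices (24): AB, AD, AF, AG, AJ, AL, BE, BJ, BL, DE, DF, DG, DJ, DL, EF, EG, EJ, EL, FG, FJ, FL, GJ, GL, JL
  2-simplices (16): ABJ, ABL, ADF, ADJ, AFG, AGL, BEJ, BEL, DEG, DEL, DFL, DGJ, EFG, EFJ, FJL, GJL

so the chain groups are C_0 ≅ Z^8, C_1 ≅ Z^24, C_2 ≅ Z^16.

∂_1: C_1 → C_0 maps an edge to its endpoints' difference, ∂[p,q] = q − p.
This gives a 8×24 integer matrix of rank 7; reducing to Smith normal form yields diagonal entries (1,1,1,1,1,1,1).

∂_2: C_2 → C_1 sends each 2-simplex [p,q,r] to [q,r] − [p,r] + [p,q]. For instance
  ∂DFL = FL − DL + DF,
  ∂EFJ = FJ − EJ + EF.
The resulting 24×16 matrix has rank 15, and its Smith normal form has invariant factors (1,1,1,1,1,1,1,1,1,1,1,1,1,1,1).

Computing H_k = (kernel of ∂_k) / (image of ∂_{k+1}):

  H_0: rank C_0 − rank ∂_1 = 8 − 7 = 1, and the invariant factors of ∂_1 are all 1, so H_0 = Z.
  H_1: rank ker ∂_1 − rank ∂_2 = (24 − 7) − 15 = 2, and the invariant factors of ∂_2 are all 1, so H_1 = Z^2.
  H_2: rank ker ∂_2 − rank ∂_3 = (16 − 15) − 0 = 1, and there is no ∂_3, so H_2 = Z.

(K is a triangulation of the torus T^2.)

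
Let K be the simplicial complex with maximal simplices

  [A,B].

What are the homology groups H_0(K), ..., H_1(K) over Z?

H_0 = Z,  H_1 = 0.

Take the total order A < B on the vertex set. Then K (dimension 1) consists of the simplices:

  0-simplices (2): A, B
  1-simplices (1): AB

giving chain groups C_0 ≅ Z^2, C_1 ≅ Z^1.

Boundary ∂_1: C_1 → C_0 maps an edge to its endpoints' difference, ∂[p,q] = q − p.
This gives a 2×1 integer matrix of rank 1; reducing to Smith normal form yields diagonal entries (1).

Now H_k = ker ∂_k / im ∂_{k+1}, so:

  H_0: rank C_0 − rank ∂_1 = 2 − 1 = 1, and the invariant factors of ∂_1 are all 1, so H_0 = Z.
  H_1: rank ker ∂_1 − rank ∂_2 = (1 − 1) − 0 = 0, and there is no ∂_2, so H_1 = 0.

As a check, the Euler characteristic is 2 − 1 = 1, which agrees with 1 − 0 = 1.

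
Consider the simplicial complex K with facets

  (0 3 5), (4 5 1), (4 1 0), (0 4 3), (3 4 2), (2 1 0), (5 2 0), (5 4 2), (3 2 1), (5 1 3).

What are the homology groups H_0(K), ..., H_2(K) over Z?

H_0 = Z,  H_1 = Z/2,  H_2 = 0.

Order the vertices as 0 < 1 < 2 < 3 < 4 < 5. Listing each simplex with vertices in this order, K has dimension 2 with simplices:

  0-simplices (6): [0], [1], [2], [3], [4], [5]
  1-simplices (15): [0,1], [0,2], [0,3], [0,4], [0,5], [1,2], [1,3], [1,4], [1,5], [2,3], [2,4], [2,5], [3,4], [3,5], [4,5]
  2-simplices (10): [0,1,2], [0,1,4], [0,2,5], [0,3,4], [0,3,5], [1,2,3], [1,3,5], [1,4,5], [2,3,4], [2,4,5]

so the chain groups are C_0 ≅ Z^6, C_1 ≅ Z^15, C_2 ≅ Z^10.

∂_1: C_1 → C_0 maps an edge to its endpoints' difference, ∂[p,q] = q − p. For instance
  ∂[0,5] = [5] − [0].
This gives a 6×15 integer matrix of rank 5; reducing to Smith normal form yields diagonal entries (1,1,1,1,1).

Boundary ∂_2: C_2 → C_1 acts by ∂[p,q,r] = [q,r] − [p,r] + [p,q]. For instance
  ∂[2,4,5] = [4,5] − [2,5] + [2,4],
  ∂[0,2,5] = [2,5] − [0,5] + [0,2].
The resulting 15×10 matrix has rank 10, and its Smith normal form has invariant factors (1,1,1,1,1,1,1,1,1,2).

Now H_k = ker ∂_k / im ∂_{k+1}, so:

  H_0: rank C_0 − rank ∂_1 = 6 − 5 = 1, and the invariant factors of ∂_1 are all 1, so H_0 = Z.
  H_1: rank ker ∂_1 − rank ∂_2 = (15 − 5) − 10 = 0, and ∂_2 has invariant factor 2 > 1, so H_1 = Z/2.
  H_2: rank ker ∂_2 − rank ∂_3 = (10 − 10) − 0 = 0, and there is no ∂_3, so H_2 = 0.

As a check, the Euler characteristic is 6 − 15 + 10 = 1, which agrees with 1 − 0 + 0 = 1.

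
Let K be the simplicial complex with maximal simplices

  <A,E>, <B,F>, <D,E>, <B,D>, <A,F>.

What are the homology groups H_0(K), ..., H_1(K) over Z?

We work with the vertex ordering A < B < D < E < F. The simplices of K, each written with vertices in increasing order, are:

  0-simplices (5): A, B, D, E, F
  1-simplices (5): AE, AF, BD, BF, DE

so the chain groups are C_0 ≅ Z^5, C_1 ≅ Z^5.

∂_1: C_1 → C_0 is given by ∂[p,q] = [q] − [p].
As a 5×5 matrix over Z this has rank 4, with invariant factors (1,1,1,1).

Reading off H_k = ker ∂_k / im ∂_{k+1}:

  H_0: rank C_0 − rank ∂_1 = 5 − 4 = 1, and the invariant factors of ∂_1 are all 1, so H_0 = Z.
  H_1: rank ker ∂_1 − rank ∂_2 = (5 − 4) − 0 = 1, and there is no ∂_2, so H_1 = Z.

(K is a triangulation of the circle S^1.)

H_0 = Z,  H_1 = Z.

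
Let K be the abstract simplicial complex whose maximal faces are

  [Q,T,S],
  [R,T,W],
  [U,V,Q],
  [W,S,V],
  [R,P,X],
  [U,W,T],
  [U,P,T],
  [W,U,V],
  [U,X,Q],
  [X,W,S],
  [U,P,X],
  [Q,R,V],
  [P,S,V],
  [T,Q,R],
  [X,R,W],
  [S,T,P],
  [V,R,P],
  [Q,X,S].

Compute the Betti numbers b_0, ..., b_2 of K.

K has 9 vertices, 27 edges, 18 triangles.
rank ∂_0 = 0, rank ∂_1 = 8 ⇒ b_0 = 9 − 0 − 8 = 1; all invariant factors of ∂_1 are 1 so no torsion. So H_0 = Z.
rank ∂_1 = 8, rank ∂_2 = 17 ⇒ b_1 = 27 − 8 − 17 = 2; all invariant factors of ∂_2 are 1 so no torsion. So H_1 = Z^2.
rank ∂_2 = 17, rank ∂_3 = 0 ⇒ b_2 = 18 − 17 − 0 = 1. So H_2 = Z.

b_0 = 1, b_1 = 2, b_2 = 1.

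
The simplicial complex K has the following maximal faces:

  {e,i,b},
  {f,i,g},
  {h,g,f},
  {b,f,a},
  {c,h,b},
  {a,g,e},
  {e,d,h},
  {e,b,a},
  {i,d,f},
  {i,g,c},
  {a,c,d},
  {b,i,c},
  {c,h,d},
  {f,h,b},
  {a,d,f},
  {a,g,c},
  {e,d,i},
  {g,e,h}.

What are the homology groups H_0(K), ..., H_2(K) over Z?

Take the total order a < b < c < d < e < f < g < h < i on the vertex set. Then K (dimension 2) consists of the simplices:

  0-simplices (9): a, b, c, d, e, f, g, h, i
  1-simplices (27): ab, ac, ad, ae, af, ag, bc, be, bf, bh, bi, cd, cg, ch, ci, de, df, dh, di, eg, eh, ei, fg, fh, fi, gh, gi
  2-simplices (18): abe, abf, acd, acg, adf, aeg, bch, bci, bei, bfh, cdh, cgi, deh, dei, dfi, egh, fgh, fgi

giving chain groups C_0 ≅ Z^9, C_1 ≅ Z^27, C_2 ≅ Z^18.

Boundary ∂_1: C_1 → C_0 maps an edge to its endpoints' difference, ∂[p,q] = q − p.
The resulting 9×27 matrix has rank 8, and its Smith normal form has invariant factors (1,1,1,1,1,1,1,1).

∂_2: C_2 → C_1 acts by ∂[p,q,r] = [q,r] − [p,r] + [p,q]. For instance
  ∂egh = gh − eh + eg,
  ∂bch = ch − bh + bc.
The resulting 27×18 matrix has rank 17, and its Smith normal form has invariant factors (1,1,1,1,1,1,1,1,1,1,1,1,1,1,1,1,1).

Now H_k = ker ∂_k / im ∂_{k+1}, so:

  H_0: rank C_0 − rank ∂_1 = 9 − 8 = 1, and the invariant factors of ∂_1 are all 1, so H_0 = Z.
  H_1: rank ker ∂_1 − rank ∂_2 = (27 − 8) − 17 = 2, and the invariant factors of ∂_2 are all 1, so H_1 = Z^2.
  H_2: rank ker ∂_2 − rank ∂_3 = (18 − 17) − 0 = 1, and there is no ∂_3, so H_2 = Z.

H_0 ≅ Z,  H_1 ≅ Z^2,  H_2 ≅ Z.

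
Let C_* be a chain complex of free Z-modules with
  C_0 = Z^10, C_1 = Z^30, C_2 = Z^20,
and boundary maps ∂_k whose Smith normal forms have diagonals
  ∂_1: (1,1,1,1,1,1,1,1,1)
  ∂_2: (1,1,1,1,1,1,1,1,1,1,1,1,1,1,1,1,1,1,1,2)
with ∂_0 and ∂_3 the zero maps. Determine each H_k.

H_0 = Z,  H_1 = Z ⊕ Z/2,  H_2 = 0.

H_0: b_0 = 10 − 0 − 9 = 1; torsion from ∂_1 factors > 1: none. So H_0 = Z.
H_1: b_1 = 30 − 9 − 20 = 1; torsion from ∂_2 factors > 1: [2]. So H_1 = Z ⊕ Z/2.
H_2: b_2 = 20 − 20 − 0 = 0; torsion from ∂_3 factors > 1: none. So H_2 = 0.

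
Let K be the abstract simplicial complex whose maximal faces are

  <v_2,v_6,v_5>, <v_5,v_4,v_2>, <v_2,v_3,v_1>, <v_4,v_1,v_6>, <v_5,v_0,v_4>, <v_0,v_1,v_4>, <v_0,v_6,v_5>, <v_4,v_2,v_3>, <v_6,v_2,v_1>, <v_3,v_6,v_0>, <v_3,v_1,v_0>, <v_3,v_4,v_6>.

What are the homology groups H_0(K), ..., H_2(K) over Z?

Fix the vertex order v_0 < v_1 < v_2 < v_3 < v_4 < v_5 < v_6 and write every simplex with vertices in increasing order. Then dim K = 2 and the simplices of K are:

  0-simplices (7): [v_0], [v_1], [v_2], [v_3], [v_4], [v_5], [v_6]
  1-simplices (18): (18 of them)
  2-simplices (12): (12 of them)

giving chain groups C_0 ≅ Z^7, C_1 ≅ Z^18, C_2 ≅ Z^12.

Boundary ∂_1: C_1 → C_0 is given by ∂[p,q] = [q] − [p].
As a 7×18 matrix over Z this has rank 6, with invariant factors (1,1,1,1,1,1).

Boundary ∂_2: C_2 → C_1 maps a triangle to the signed sum of its edges. For instance
  ∂[v_2,v_5,v_6] = [v_5,v_6] − [v_2,v_6] + [v_2,v_5],
  ∂[v_0,v_1,v_4] = [v_1,v_4] − [v_0,v_4] + [v_0,v_1].
As a 18×12 matrix over Z this has rank 12, with invariant factors (1,1,1,1,1,1,1,1,1,1,1,2).

Reading off H_k = ker ∂_k / im ∂_{k+1}:

  H_0: rank C_0 − rank ∂_1 = 7 − 6 = 1, and the invariant factors of ∂_1 are all 1, so H_0 ≅ Z.
  H_1: rank ker ∂_1 − rank ∂_2 = (18 − 6) − 12 = 0, and ∂_2 has invariant factor 2 > 1, so H_1 ≅ Z/2Z.
  H_2: rank ker ∂_2 − rank ∂_3 = (12 − 12) − 0 = 0, and there is no ∂_3, so H_2 ≅ 0.

As a check, the Euler characteristic is 7 − 18 + 12 = 1, which agrees with 1 − 0 + 0 = 1.
(K is a triangulation of the real projective plane RP^2.)

H_0 = Z,  H_1 = Z/2Z,  H_2 = 0.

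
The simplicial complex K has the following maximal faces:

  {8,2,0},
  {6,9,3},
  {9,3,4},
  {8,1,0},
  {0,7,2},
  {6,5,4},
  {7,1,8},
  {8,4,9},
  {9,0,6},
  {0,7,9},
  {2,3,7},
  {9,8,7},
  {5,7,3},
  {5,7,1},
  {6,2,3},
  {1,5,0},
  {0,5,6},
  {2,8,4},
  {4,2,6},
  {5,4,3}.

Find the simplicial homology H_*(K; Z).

H_0 ≅ Z,  H_1 ≅ Z ⊕ Z/2Z,  H_2 = 0.

K has 10 vertices, 30 edges, 20 triangles.
rank ∂_0 = 0, rank ∂_1 = 9 ⇒ b_0 = 10 − 0 − 9 = 1; all invariant factors of ∂_1 are 1 so no torsion. So H_0 = Z.
rank ∂_1 = 9, rank ∂_2 = 20 ⇒ b_1 = 30 − 9 − 20 = 1; ∂_2 has invariant factor(s) [2] giving torsion. So H_1 = Z ⊕ Z/2Z.
rank ∂_2 = 20, rank ∂_3 = 0 ⇒ b_2 = 20 − 20 − 0 = 0. So H_2 = 0.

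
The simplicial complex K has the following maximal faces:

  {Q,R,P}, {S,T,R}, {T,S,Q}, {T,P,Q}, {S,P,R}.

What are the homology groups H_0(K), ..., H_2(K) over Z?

H_0 = Z,  H_1 = Z,  H_2 = 0.

Order the vertices as P < Q < R < S < T. Listing each simplex with vertices in this order, K has dimension 2 with simplices:

  0-simplices (5): P, Q, R, S, T
  1-simplices (10): PQ, PR, PS, PT, QR, QS, QT, RS, RT, ST
  2-simplices (5): PQR, PQT, PRS, QST, RST

so the chain groups are C_0 ≅ Z^5, C_1 ≅ Z^10, C_2 ≅ Z^5.

Boundary ∂_1: C_1 → C_0 sends each edge [p,q] (with p < q) to q − p.
The resulting 5×10 matrix has rank 4, and its Smith normal form has invariant factors (1,1,1,1).

The boundary map ∂_2: C_2 → C_1 acts by ∂[p,q,r] = [q,r] − [p,r] + [p,q]. For instance
  ∂PQR = QR − PR + PQ,
  ∂RST = ST − RT + RS.
The 10×5 boundary matrix has rank 5 and Smith normal form diag(1,1,1,1,1).

Computing H_k = (kernel of ∂_k) / (image of ∂_{k+1}):

  H_0: rank C_0 − rank ∂_1 = 5 − 4 = 1, and the invariant factors of ∂_1 are all 1, so H_0 = Z.
  H_1: rank ker ∂_1 − rank ∂_2 = (10 − 4) − 5 = 1, and the invariant factors of ∂_2 are all 1, so H_1 = Z.
  H_2: rank ker ∂_2 − rank ∂_3 = (5 − 5) − 0 = 0, and there is no ∂_3, so H_2 = 0.

As a check, the Euler characteristic is 5 − 10 + 5 = 0, which agrees with 1 − 1 + 0 = 0.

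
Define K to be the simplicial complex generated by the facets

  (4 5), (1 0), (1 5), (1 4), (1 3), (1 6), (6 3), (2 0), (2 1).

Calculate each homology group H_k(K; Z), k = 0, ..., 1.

H_0 ≅ Z,  H_1 ≅ Z^3.

Order the vertices as 0 < 1 < 2 < 3 < 4 < 5 < 6. Listing each simplex with vertices in this order, K has dimension 1 with simplices:

  0-simplices (7): [0], [1], [2], [3], [4], [5], [6]
  1-simplices (9): [0,1], [0,2], [1,2], [1,3], [1,4], [1,5], [1,6], [3,6], [4,5]

giving chain groups C_0 ≅ Z^7, C_1 ≅ Z^9.

The boundary map ∂_1: C_1 → C_0 sends each edge [p,q] (with p < q) to q − p. For instance
  ∂[1,5] = [5] − [1].
This gives a 7×9 integer matrix of rank 6; reducing to Smith normal form yields diagonal entries (1,1,1,1,1,1).

Reading off H_k = ker ∂_k / im ∂_{k+1}:

  H_0: rank C_0 − rank ∂_1 = 7 − 6 = 1, and the invariant factors of ∂_1 are all 1, so H_0 = Z.
  H_1: rank ker ∂_1 − rank ∂_2 = (9 − 6) − 0 = 3, and there is no ∂_2, so H_1 = Z^3.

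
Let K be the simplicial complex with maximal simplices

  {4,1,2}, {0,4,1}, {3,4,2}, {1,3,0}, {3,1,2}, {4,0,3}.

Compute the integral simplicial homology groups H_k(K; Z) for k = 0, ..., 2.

Order the vertices as 0 < 1 < 2 < 3 < 4. Listing each simplex with vertices in this order, K has dimension 2 with simplices:

  0-simplices (5): [0], [1], [2], [3], [4]
  1-simplices (9): [0,1], [0,3], [0,4], [1,2], [1,3], [1,4], [2,3], [2,4], [3,4]
  2-simplices (6): [0,1,3], [0,1,4], [0,3,4], [1,2,3], [1,2,4], [2,3,4]

giving chain groups C_0 ≅ Z^5, C_1 ≅ Z^9, C_2 ≅ Z^6.

Boundary ∂_1: C_1 → C_0 is given by ∂[p,q] = [q] − [p]. For instance
  ∂[0,3] = [3] − [0].
As a 5×9 matrix over Z this has rank 4, with invariant factors (1,1,1,1).

The boundary map ∂_2: C_2 → C_1 maps a triangle to the signed sum of its edges. For instance
  ∂[0,3,4] = [3,4] − [0,4] + [0,3],
  ∂[0,1,4] = [1,4] − [0,4] + [0,1].
As a 9×6 matrix over Z this has rank 5, with invariant factors (1,1,1,1,1).

Reading off H_k = ker ∂_k / im ∂_{k+1}:

  H_0: rank C_0 − rank ∂_1 = 5 − 4 = 1, and the invariant factors of ∂_1 are all 1, so H_0 = Z.
  H_1: rank ker ∂_1 − rank ∂_2 = (9 − 4) − 5 = 0, and the invariant factors of ∂_2 are all 1, so H_1 = 0.
  H_2: rank ker ∂_2 − rank ∂_3 = (6 − 5) − 0 = 1, and there is no ∂_3, so H_2 = Z.

As a check, the Euler characteristic is 5 − 9 + 6 = 2, which agrees with 1 − 0 + 1 = 2.
(K is a triangulation of the 2-sphere S^2.)

H_0 = Z,  H_1 = 0,  H_2 = Z.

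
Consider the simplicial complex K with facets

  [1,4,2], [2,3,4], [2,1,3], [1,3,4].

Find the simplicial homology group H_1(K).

Fix the vertex order 1 < 2 < 3 < 4 and write every simplex with vertices in increasing order. Then dim K = 2 and the simplices of K are:

  0-simplices (4): [1], [2], [3], [4]
  1-simplices (6): [1,2], [1,3], [1,4], [2,3], [2,4], [3,4]
  2-simplices (4): [1,2,3], [1,2,4], [1,3,4], [2,3,4]

giving chain groups C_0 ≅ Z^4, C_1 ≅ Z^6, C_2 ≅ Z^4.

The boundary map ∂_1: C_1 → C_0 is given by ∂[p,q] = [q] − [p]. For instance
  ∂[3,4] = [4] − [3].
The resulting 4×6 matrix has rank 3, and its Smith normal form has invariant factors (1,1,1).

∂_2: C_2 → C_1 acts by ∂[p,q,r] = [q,r] − [p,r] + [p,q]. For instance
  ∂[1,2,3] = [2,3] − [1,3] + [1,2],
  ∂[1,3,4] = [3,4] − [1,4] + [1,3].
This gives a 6×4 integer matrix of rank 3; reducing to Smith normal form yields diagonal entries (1,1,1).

Now H_k = ker ∂_k / im ∂_{k+1}, so:

  H_1: rank ker ∂_1 − rank ∂_2 = (6 − 3) − 3 = 0, and the invariant factors of ∂_2 are all 1, so H_1 ≅ 0.

H_1 ≅ 0.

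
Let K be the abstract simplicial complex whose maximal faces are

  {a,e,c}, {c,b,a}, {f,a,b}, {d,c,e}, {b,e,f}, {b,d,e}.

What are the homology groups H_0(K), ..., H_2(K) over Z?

H_0 ≅ Z,  H_1 ≅ Z,  H_2 = 0.

We work with the vertex ordering a < b < c < d < e < f. The simplices of K, each written with vertices in increasing order, are:

  0-simplices (6): a, b, c, d, e, f
  1-simplices (12): ab, ac, ae, af, bc, bd, be, bf, cd, ce, de, ef
  2-simplices (6): abc, abf, ace, bde, bef, cde

so the chain groups are C_0 ≅ Z^6, C_1 ≅ Z^12, C_2 ≅ Z^6.

Boundary ∂_1: C_1 → C_0 maps an edge to its endpoints' difference, ∂[p,q] = q − p. For instance
  ∂ce = e − c.
As a 6×12 matrix over Z this has rank 5, with invariant factors (1,1,1,1,1).

∂_2: C_2 → C_1 acts by ∂[p,q,r] = [q,r] − [p,r] + [p,q]. For instance
  ∂ace = ce − ae + ac,
  ∂bde = de − be + bd.
This gives a 12×6 integer matrix of rank 6; reducing to Smith normal form yields diagonal entries (1,1,1,1,1,1).

From H_k ≅ ker(∂_k) / im(∂_{k+1}) we obtain:

  H_0: rank C_0 − rank ∂_1 = 6 − 5 = 1, and the invariant factors of ∂_1 are all 1, so H_0 = Z.
  H_1: rank ker ∂_1 − rank ∂_2 = (12 − 5) − 6 = 1, and the invariant factors of ∂_2 are all 1, so H_1 = Z.
  H_2: rank ker ∂_2 − rank ∂_3 = (6 − 6) − 0 = 0, and there is no ∂_3, so H_2 = 0.

(K is a triangulation of the cylinder S^1 x I.)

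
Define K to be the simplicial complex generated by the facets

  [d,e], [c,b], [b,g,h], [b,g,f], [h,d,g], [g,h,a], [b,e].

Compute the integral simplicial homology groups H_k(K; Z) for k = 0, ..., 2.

H_0 = Z,  H_1 = Z,  H_2 = 0.

Take the total order a < b < c < d < e < f < g < h on the vertex set. Then K (dimension 2) consists of the simplices:

  0-simplices (8): a, b, c, d, e, f, g, h
  1-simplices (12): ag, ah, bc, be, bf, bg, bh, de, dg, dh, fg, gh
  2-simplices (4): agh, bfg, bgh, dgh

giving chain groups C_0 ≅ Z^8, C_1 ≅ Z^12, C_2 ≅ Z^4.

Boundary ∂_1: C_1 → C_0 is given by ∂[p,q] = [q] − [p].
As a 8×12 matrix over Z this has rank 7, with invariant factors (1,1,1,1,1,1,1).

The boundary map ∂_2: C_2 → C_1 acts by ∂[p,q,r] = [q,r] − [p,r] + [p,q]. For instance
  ∂dgh = gh − dh + dg,
  ∂agh = gh − ah + ag.
As a 12×4 matrix over Z this has rank 4, with invariant factors (1,1,1,1).

Reading off H_k = ker ∂_k / im ∂_{k+1}:

  H_0: rank C_0 − rank ∂_1 = 8 − 7 = 1, and the invariant factors of ∂_1 are all 1, so H_0 ≅ Z.
  H_1: rank ker ∂_1 − rank ∂_2 = (12 − 7) − 4 = 1, and the invariant factors of ∂_2 are all 1, so H_1 ≅ Z.
  H_2: rank ker ∂_2 − rank ∂_3 = (4 − 4) − 0 = 0, and there is no ∂_3, so H_2 ≅ 0.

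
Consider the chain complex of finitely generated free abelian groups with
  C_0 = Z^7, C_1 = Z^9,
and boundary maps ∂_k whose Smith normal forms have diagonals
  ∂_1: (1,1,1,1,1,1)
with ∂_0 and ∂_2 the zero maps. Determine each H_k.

H_0: b_0 = 7 − 0 − 6 = 1; torsion from ∂_1 factors > 1: none. So H_0 ≅ Z.
H_1: b_1 = 9 − 6 − 0 = 3; torsion from ∂_2 factors > 1: none. So H_1 ≅ Z^3.

H_0 ≅ Z,  H_1 ≅ Z^3.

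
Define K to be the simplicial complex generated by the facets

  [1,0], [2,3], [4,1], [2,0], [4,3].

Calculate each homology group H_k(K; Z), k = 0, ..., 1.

Fix the vertex order 0 < 1 < 2 < 3 < 4 and write every simplex with vertices in increasing order. Then dim K = 1 and the simplices of K are:

  0-simplices (5): [0], [1], [2], [3], [4]
  1-simplices (5): [0,1], [0,2], [1,4], [2,3], [3,4]

giving chain groups C_0 ≅ Z^5, C_1 ≅ Z^5.

∂_1: C_1 → C_0 sends each edge [p,q] (with p < q) to q − p.
The 5×5 boundary matrix has rank 4 and Smith normal form diag(1,1,1,1).

Now H_k = ker ∂_k / im ∂_{k+1}, so:

  H_0: rank C_0 − rank ∂_1 = 5 − 4 = 1, and the invariant factors of ∂_1 are all 1, so H_0 = Z.
  H_1: rank ker ∂_1 − rank ∂_2 = (5 − 4) − 0 = 1, and there is no ∂_2, so H_1 = Z.

As a check, the Euler characteristic is 5 − 5 = 0, which agrees with 1 − 1 = 0.

H_0 = Z,  H_1 = Z.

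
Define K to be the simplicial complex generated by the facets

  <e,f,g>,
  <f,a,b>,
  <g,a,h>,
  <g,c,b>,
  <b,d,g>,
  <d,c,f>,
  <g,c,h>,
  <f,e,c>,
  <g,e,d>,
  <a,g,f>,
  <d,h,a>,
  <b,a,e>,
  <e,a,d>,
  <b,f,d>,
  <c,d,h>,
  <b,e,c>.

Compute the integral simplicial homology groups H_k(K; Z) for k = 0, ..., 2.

H_0 = Z,  H_1 = Z^2,  H_2 = Z.

Take the total order a < b < c < d < e < f < g < h on the vertex set. Then K (dimension 2) consists of the simplices:

  0-simplices (8): a, b, c, d, e, f, g, h
  1-simplices (24): ab, ad, ae, af, ag, ah, bc, bd, be, bf, bg, cd, ce, cf, cg, ch, de, df, dg, dh, ef, eg, fg, gh
  2-simplices (16): abe, abf, ade, adh, afg, agh, bce, bcg, bdf, bdg, cdf, cdh, cef, cgh, deg, efg

Hence C_0 ≅ Z^8, C_1 ≅ Z^24, C_2 ≅ Z^16.

The boundary map ∂_1: C_1 → C_0 sends each edge [p,q] (with p < q) to q − p. For instance
  ∂de = e − d.
The resulting 8×24 matrix has rank 7, and its Smith normal form has invariant factors (1,1,1,1,1,1,1).

Boundary ∂_2: C_2 → C_1 maps a triangle to the signed sum of its edges. For instance
  ∂bdf = df − bf + bd,
  ∂adh = dh − ah + ad.
This gives a 24×16 integer matrix of rank 15; reducing to Smith normal form yields diagonal entries (1,1,1,1,1,1,1,1,1,1,1,1,1,1,1).

Computing H_k = (kernel of ∂_k) / (image of ∂_{k+1}):

  H_0: rank C_0 − rank ∂_1 = 8 − 7 = 1, and the invariant factors of ∂_1 are all 1, so H_0 ≅ Z.
  H_1: rank ker ∂_1 − rank ∂_2 = (24 − 7) − 15 = 2, and the invariant factors of ∂_2 are all 1, so H_1 ≅ Z^2.
  H_2: rank ker ∂_2 − rank ∂_3 = (16 − 15) − 0 = 1, and there is no ∂_3, so H_2 ≅ Z.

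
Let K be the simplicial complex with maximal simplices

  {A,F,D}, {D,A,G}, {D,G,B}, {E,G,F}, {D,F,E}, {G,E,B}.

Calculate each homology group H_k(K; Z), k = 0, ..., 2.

H_0 = Z,  H_1 = Z,  H_2 = 0.

Take the total order A < B < D < E < F < G on the vertex set. Then K (dimension 2) consists of the simplices:

  0-simplices (6): A, B, D, E, F, G
  1-simplices (12): AD, AF, AG, BD, BE, BG, DE, DF, DG, EF, EG, FG
  2-simplices (6): ADF, ADG, BDG, BEG, DEF, EFG

so the chain groups are C_0 ≅ Z^6, C_1 ≅ Z^12, C_2 ≅ Z^6.

The boundary map ∂_1: C_1 → C_0 is given by ∂[p,q] = [q] − [p].
This gives a 6×12 integer matrix of rank 5; reducing to Smith normal form yields diagonal entries (1,1,1,1,1).

∂_2: C_2 → C_1 maps a triangle to the signed sum of its edges. For instance
  ∂ADG = DG − AG + AD,
  ∂EFG = FG − EG + EF.
This gives a 12×6 integer matrix of rank 6; reducing to Smith normal form yields diagonal entries (1,1,1,1,1,1).

Reading off H_k = ker ∂_k / im ∂_{k+1}:

  H_0: rank C_0 − rank ∂_1 = 6 − 5 = 1, and the invariant factors of ∂_1 are all 1, so H_0 ≅ Z.
  H_1: rank ker ∂_1 − rank ∂_2 = (12 − 5) − 6 = 1, and the invariant factors of ∂_2 are all 1, so H_1 ≅ Z.
  H_2: rank ker ∂_2 − rank ∂_3 = (6 − 6) − 0 = 0, and there is no ∂_3, so H_2 ≅ 0.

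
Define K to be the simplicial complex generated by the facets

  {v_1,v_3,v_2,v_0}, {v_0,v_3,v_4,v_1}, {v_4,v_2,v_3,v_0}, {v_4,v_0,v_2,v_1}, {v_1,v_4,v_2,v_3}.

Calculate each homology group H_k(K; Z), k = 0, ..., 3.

H_0 ≅ Z,  H_1 = 0,  H_2 = 0,  H_3 ≅ Z.

Order the vertices as v_0 < v_1 < v_2 < v_3 < v_4. Listing each simplex with vertices in this order, K has dimension 3 with simplices:

  0-simplices (5): [v_0], [v_1], [v_2], [v_3], [v_4]
  1-simplices (10): [v_0,v_1], [v_0,v_2], [v_0,v_3], [v_0,v_4], [v_1,v_2], [v_1,v_3], [v_1,v_4], [v_2,v_3], [v_2,v_4], [v_3,v_4]
  2-simplices (10): [v_0,v_1,v_2], [v_0,v_1,v_3], [v_0,v_1,v_4], [v_0,v_2,v_3], [v_0,v_2,v_4], [v_0,v_3,v_4], [v_1,v_2,v_3], [v_1,v_2,v_4], [v_1,v_3,v_4], [v_2,v_3,v_4]
  3-simplices (5): [v_0,v_1,v_2,v_3], [v_0,v_1,v_2,v_4], [v_0,v_1,v_3,v_4], [v_0,v_2,v_3,v_4], [v_1,v_2,v_3,v_4]

so the chain groups are C_0 ≅ Z^5, C_1 ≅ Z^10, C_2 ≅ Z^10, C_3 ≅ Z^5.

Boundary ∂_1: C_1 → C_0 maps an edge to its endpoints' difference, ∂[p,q] = q − p.
This gives a 5×10 integer matrix of rank 4; reducing to Smith normal form yields diagonal entries (1,1,1,1).

Boundary ∂_2: C_2 → C_1 acts by ∂[p,q,r] = [q,r] − [p,r] + [p,q]. For instance
  ∂[v_1,v_3,v_4] = [v_3,v_4] − [v_1,v_4] + [v_1,v_3],
  ∂[v_0,v_1,v_2] = [v_1,v_2] − [v_0,v_2] + [v_0,v_1].
The 10×10 boundary matrix has rank 6 and Smith normal form diag(1,1,1,1,1,1).

The boundary map ∂_3: C_3 → C_2 sends each 3-simplex σ to the alternating sum Σ_i (−1)^i (σ with its i-th vertex removed). For instance
  ∂[v_0,v_1,v_2,v_4] = [v_1,v_2,v_4] − [v_0,v_2,v_4] + [v_0,v_1,v_4] − [v_0,v_1,v_2],
  ∂[v_0,v_1,v_2,v_3] = [v_1,v_2,v_3] − [v_0,v_2,v_3] + [v_0,v_1,v_3] − [v_0,v_1,v_2].
This gives a 10×5 integer matrix of rank 4; reducing to Smith normal form yields diagonal entries (1,1,1,1).

Now H_k = ker ∂_k / im ∂_{k+1}, so:

  H_0: rank C_0 − rank ∂_1 = 5 − 4 = 1, and the invariant factors of ∂_1 are all 1, so H_0 = Z.
  H_1: rank ker ∂_1 − rank ∂_2 = (10 − 4) − 6 = 0, and the invariant factors of ∂_2 are all 1, so H_1 = 0.
  H_2: rank ker ∂_2 − rank ∂_3 = (10 − 6) − 4 = 0, and the invariant factors of ∂_3 are all 1, so H_2 = 0.
  H_3: rank ker ∂_3 − rank ∂_4 = (5 − 4) − 0 = 1, and there is no ∂_4, so H_3 = Z.

(K is a triangulation of the 3-sphere S^3.)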